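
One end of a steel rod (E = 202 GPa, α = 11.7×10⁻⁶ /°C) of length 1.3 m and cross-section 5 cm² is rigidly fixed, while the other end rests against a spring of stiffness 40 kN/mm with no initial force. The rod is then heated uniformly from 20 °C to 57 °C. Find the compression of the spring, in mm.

δ ≈ 0.372 mm

The unrestrained thermal change is αΔT L = 11.7×10⁻⁶ × 37 × 1300 = 0.5628 mm.
With a force P in the spring, the elastic change of the rod is PL/(AE) and that of the spring is P/k; compatibility requires their sum to equal δ_free.
So P = δ_free / [L/(AE) + 1/k] = 0.5628 / [ 1300/(500×202×10³) + 1/(40×10³) ].
P = 0.5628 / 3.787×10⁻⁵ = 14860 N.
Spring compression = P/k = 14860/(40×10³) = 0.3715 mm.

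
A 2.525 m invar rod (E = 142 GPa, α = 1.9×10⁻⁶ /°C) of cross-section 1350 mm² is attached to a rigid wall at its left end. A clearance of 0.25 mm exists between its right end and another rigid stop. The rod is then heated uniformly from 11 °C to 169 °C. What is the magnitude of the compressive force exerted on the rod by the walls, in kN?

Unrestrained expansion: δ_free = αΔT L = 1.9×10⁻⁶ × 158 × 2525 = 0.758 mm.
The gap closes (δ_free > 0.25 mm) and the wall then resists a further 0.758 − 0.25 = 0.508 mm of expansion.
Compatibility: PL/(AE) = 0.508 mm, so σ = P/A = E × (0.508/2525) = 28.57 MPa.
P = σA = 28.57 × 1350 = 38.57 kN.

P ≈ 38.6 kN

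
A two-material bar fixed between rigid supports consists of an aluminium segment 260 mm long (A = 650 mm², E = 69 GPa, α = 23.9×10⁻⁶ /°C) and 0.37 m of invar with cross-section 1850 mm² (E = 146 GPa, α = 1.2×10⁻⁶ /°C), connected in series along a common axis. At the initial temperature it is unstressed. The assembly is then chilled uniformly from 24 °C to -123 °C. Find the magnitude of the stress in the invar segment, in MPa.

If the supports were absent, the total length change would be Σ αᵢΔT Lᵢ = 23.9×10⁻⁶×147×260 + 1.2×10⁻⁶×147×370 = 0.9787 mm.
The rigid supports impose zero overall length change; the single axial force P common to all segments must satisfy P Σ Lᵢ/(AᵢEᵢ) = δ_free.
Σ Lᵢ/(AᵢEᵢ) = 260/(650×69×10³) + 370/(1850×146×10³) = 7.167×10⁻⁶ mm/N.
P = 0.9787 / 7.167×10⁻⁶ = 136600 N = 136.6 kN, tensile.
σ_{invar} = P / A = 136600 / 1850 = 73.82 MPa.

σ ≈ 73.8 MPa (tensile)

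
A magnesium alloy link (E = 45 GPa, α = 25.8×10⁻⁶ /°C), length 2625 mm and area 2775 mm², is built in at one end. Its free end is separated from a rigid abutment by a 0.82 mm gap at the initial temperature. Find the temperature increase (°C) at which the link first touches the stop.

Contact occurs when the free expansion equals the gap: αΔT L = 0.82 mm.
ΔT = 0.82 / (25.8×10⁻⁶ × 2625) = 12.11 °C.

ΔT ≈ 12.1 °C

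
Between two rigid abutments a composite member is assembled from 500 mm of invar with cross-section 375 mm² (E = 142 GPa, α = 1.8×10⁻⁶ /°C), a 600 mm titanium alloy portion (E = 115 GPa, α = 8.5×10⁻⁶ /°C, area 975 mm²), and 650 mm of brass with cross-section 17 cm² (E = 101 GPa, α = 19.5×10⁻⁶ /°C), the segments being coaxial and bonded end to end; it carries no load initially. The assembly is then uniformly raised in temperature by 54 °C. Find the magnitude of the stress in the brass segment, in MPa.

σ ≈ 32 MPa (compressive)

If the supports were absent, the total length change would be Σ αᵢΔT Lᵢ = 1.8×10⁻⁶×54×500 + 8.5×10⁻⁶×54×600 + 19.5×10⁻⁶×54×650 = 1.008 mm.
The walls prevent any net length change, so an axial force P (same in every segment) develops. Compatibility: P · Σ Lᵢ/(AᵢEᵢ) = δ_free.
The series flexibility is Σ Lᵢ/(AᵢEᵢ) = 500/(375×142×10³) + 600/(975×115×10³) + 650/(1700×101×10³) = 1.853×10⁻⁵ mm/N.
Hence P = δ_free / Σ(L/AE) = 1.008/1.853×10⁻⁵ = 54.43 kN (compressive).
σ_{brass} = P / A = 54430 / 1700 = 32.02 MPa.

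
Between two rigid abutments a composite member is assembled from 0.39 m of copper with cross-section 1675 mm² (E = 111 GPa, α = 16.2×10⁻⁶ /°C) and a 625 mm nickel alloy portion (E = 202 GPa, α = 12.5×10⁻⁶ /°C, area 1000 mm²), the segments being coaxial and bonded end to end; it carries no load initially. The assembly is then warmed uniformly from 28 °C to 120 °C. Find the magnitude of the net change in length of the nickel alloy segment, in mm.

Free thermal expansion of the whole bar: Σ αᵢΔT Lᵢ = 16.2×10⁻⁶×92×390 + 12.5×10⁻⁶×92×625 = 1.3 mm.
The walls prevent any net length change, so an axial force P (same in every segment) develops. Compatibility: P · Σ Lᵢ/(AᵢEᵢ) = δ_free.
The series flexibility is Σ Lᵢ/(AᵢEᵢ) = 390/(1675×111×10³) + 625/(1000×202×10³) = 5.192×10⁻⁶ mm/N.
So P = 1.3 / 5.192×10⁻⁶ = 250.4 kN, compressive.
For the nickel alloy segment, free thermal change = 12.5×10⁻⁶×92×625 = 0.7188 mm and elastic change from P = 250400×625/(1000×202×10³) = 0.7748 mm; these oppose, so the net change is 0.056 mm (segment shortens).

|ΔL| ≈ 0.056 mm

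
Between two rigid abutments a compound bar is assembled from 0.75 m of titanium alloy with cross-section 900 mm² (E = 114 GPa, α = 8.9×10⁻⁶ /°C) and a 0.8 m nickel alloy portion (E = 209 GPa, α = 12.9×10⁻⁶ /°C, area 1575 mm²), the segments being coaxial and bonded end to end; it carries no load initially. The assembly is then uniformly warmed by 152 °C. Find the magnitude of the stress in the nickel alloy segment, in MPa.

σ ≈ 168 MPa (compressive)

Free thermal expansion of the whole bar: Σ αᵢΔT Lᵢ = 8.9×10⁻⁶×152×750 + 12.9×10⁻⁶×152×800 = 2.583 mm.
The rigid supports impose zero overall length change; the single axial force P common to all segments must satisfy P Σ Lᵢ/(AᵢEᵢ) = δ_free.
The series flexibility is Σ Lᵢ/(AᵢEᵢ) = 750/(900×114×10³) + 800/(1575×209×10³) = 9.74×10⁻⁶ mm/N.
Hence P = δ_free / Σ(L/AE) = 2.583/9.74×10⁻⁶ = 265.2 kN (compressive).
σ_{nickel alloy} = P / A = 265200 / 1575 = 168.4 MPa.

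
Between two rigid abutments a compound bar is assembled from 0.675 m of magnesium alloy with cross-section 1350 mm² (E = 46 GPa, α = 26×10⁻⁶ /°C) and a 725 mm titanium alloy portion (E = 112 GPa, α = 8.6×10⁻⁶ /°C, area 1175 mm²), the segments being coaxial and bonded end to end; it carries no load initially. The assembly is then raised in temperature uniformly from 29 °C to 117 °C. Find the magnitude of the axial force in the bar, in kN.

Free thermal expansion of the whole bar: Σ αᵢΔT Lᵢ = 26×10⁻⁶×88×675 + 8.6×10⁻⁶×88×725 = 2.093 mm.
The rigid supports impose zero overall length change; the single axial force P common to all segments must satisfy P Σ Lᵢ/(AᵢEᵢ) = δ_free.
Σ Lᵢ/(AᵢEᵢ) = 675/(1350×46×10³) + 725/(1175×112×10³) = 1.638×10⁻⁵ mm/N.
Hence P = δ_free / Σ(L/AE) = 2.093/1.638×10⁻⁵ = 127.8 kN (compressive).

P ≈ 128 kN (compressive)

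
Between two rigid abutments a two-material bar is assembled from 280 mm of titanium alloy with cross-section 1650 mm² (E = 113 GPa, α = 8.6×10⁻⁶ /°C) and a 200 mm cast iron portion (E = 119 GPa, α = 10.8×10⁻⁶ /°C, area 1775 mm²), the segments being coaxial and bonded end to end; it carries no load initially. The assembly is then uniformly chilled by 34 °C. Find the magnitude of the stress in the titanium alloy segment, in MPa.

With the walls removed the bar would change length by δ_free = Σ αᵢΔT Lᵢ = 8.6×10⁻⁶×34×280 + 10.8×10⁻⁶×34×200 = 0.1553 mm.
The walls prevent any net length change, so an axial force P (same in every segment) develops. Compatibility: P · Σ Lᵢ/(AᵢEᵢ) = δ_free.
The series flexibility is Σ Lᵢ/(AᵢEᵢ) = 280/(1650×113×10³) + 200/(1775×119×10³) = 2.449×10⁻⁶ mm/N.
So P = 0.1553 / 2.449×10⁻⁶ = 63.43 kN, tensile.
σ_{titanium alloy} = P / A = 63430 / 1650 = 38.44 MPa.

σ ≈ 38.4 MPa (tensile)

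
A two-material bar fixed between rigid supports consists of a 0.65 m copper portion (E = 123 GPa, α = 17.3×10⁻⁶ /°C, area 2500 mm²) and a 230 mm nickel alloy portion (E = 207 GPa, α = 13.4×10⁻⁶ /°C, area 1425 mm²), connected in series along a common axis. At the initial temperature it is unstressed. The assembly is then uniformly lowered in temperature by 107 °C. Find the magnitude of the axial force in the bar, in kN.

If the supports were absent, the total length change would be Σ αᵢΔT Lᵢ = 17.3×10⁻⁶×107×650 + 13.4×10⁻⁶×107×230 = 1.533 mm.
The walls prevent any net length change, so an axial force P (same in every segment) develops. Compatibility: P · Σ Lᵢ/(AᵢEᵢ) = δ_free.
The series flexibility is Σ Lᵢ/(AᵢEᵢ) = 650/(2500×123×10³) + 230/(1425×207×10³) = 2.894×10⁻⁶ mm/N.
P = 1.533 / 2.894×10⁻⁶ = 529800 N = 529.8 kN, tensile.

P ≈ 530 kN (tensile)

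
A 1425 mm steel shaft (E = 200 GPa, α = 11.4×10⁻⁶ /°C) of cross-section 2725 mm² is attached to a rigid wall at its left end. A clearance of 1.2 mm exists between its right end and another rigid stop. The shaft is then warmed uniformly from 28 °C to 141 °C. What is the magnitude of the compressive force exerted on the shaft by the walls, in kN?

Unrestrained expansion: δ_free = αΔT L = 11.4×10⁻⁶ × 113 × 1425 = 1.836 mm.
After closing the 1.2 mm clearance, 1.836 − 1.2 = 0.6357 mm of expansion remains to be suppressed by the wall.
That suppressed elongation corresponds to σ = E·Δ/L = 200×10³ × 0.6357/1425 = 89.22 MPa.
Force on the wall = σA = 89.22 × 2725 mm² = 243.1 kN.

P ≈ 243 kN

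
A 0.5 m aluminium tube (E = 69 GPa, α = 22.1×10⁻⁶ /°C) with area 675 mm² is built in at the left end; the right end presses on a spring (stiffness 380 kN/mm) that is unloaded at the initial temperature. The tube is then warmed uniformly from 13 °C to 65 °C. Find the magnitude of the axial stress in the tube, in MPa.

Free thermal expansion: δ_free = αΔT L = 22.1×10⁻⁶ × 52 × 500 = 0.5746 mm.
Let P be the compressive force at the spring. The tube shortens elastically by PL/(AE) and the spring compresses by P/k; together these equal δ_free.
P [ L/(AE) + 1/k ] = δ_free → P [ 500/(675×69×10³) + 1/(380×10³) ] = 0.5746.
P = 0.5746 / 1.337×10⁻⁵ = 42990 N.
σ = P/A = 42990/675 = 63.68 MPa.

σ ≈ 63.7 MPa (compressive)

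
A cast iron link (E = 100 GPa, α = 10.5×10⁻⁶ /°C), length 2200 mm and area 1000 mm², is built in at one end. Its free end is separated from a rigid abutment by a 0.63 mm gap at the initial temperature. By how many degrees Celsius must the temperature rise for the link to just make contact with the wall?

The gap closes when αΔT L = 0.63 mm, since the link is still unstressed at that instant.
So ΔT = g/(αL) = 0.63/(10.5×10⁻⁶ × 2200) = 27.27 °C.

ΔT ≈ 27.3 °C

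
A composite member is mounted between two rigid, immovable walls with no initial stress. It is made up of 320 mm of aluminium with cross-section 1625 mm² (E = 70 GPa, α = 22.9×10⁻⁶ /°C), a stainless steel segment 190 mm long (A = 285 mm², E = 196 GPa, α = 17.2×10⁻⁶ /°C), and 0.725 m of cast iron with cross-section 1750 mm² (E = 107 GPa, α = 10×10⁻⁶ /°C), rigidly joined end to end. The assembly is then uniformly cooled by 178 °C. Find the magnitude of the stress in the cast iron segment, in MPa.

σ ≈ 180 MPa (tensile)

If the supports were absent, the total length change would be Σ αᵢΔT Lᵢ = 22.9×10⁻⁶×178×320 + 17.2×10⁻⁶×178×190 + 10×10⁻⁶×178×725 = 3.177 mm.
The rigid supports impose zero overall length change; the single axial force P common to all segments must satisfy P Σ Lᵢ/(AᵢEᵢ) = δ_free.
Σ Lᵢ/(AᵢEᵢ) = 320/(1625×70×10³) + 190/(285×196×10³) + 725/(1750×107×10³) = 1.009×10⁻⁵ mm/N.
Hence P = δ_free / Σ(L/AE) = 3.177/1.009×10⁻⁵ = 314.9 kN (tensile).
σ_{cast iron} = P / A = 314900 / 1750 = 180 MPa.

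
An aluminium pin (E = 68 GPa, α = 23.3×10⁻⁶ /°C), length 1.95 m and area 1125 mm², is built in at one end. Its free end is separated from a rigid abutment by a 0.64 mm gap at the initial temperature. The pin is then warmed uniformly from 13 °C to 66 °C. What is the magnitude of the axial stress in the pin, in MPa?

If the wall were absent the pin would grow by αΔT L = 23.3×10⁻⁶ × 53 × 1950 = 2.408 mm.
After closing the 0.64 mm clearance, 2.408 − 0.64 = 1.768 mm of expansion remains to be suppressed by the wall.
That suppressed elongation corresponds to σ = E·Δ/L = 68×10³ × 1.768/1950 = 61.66 MPa.

σ ≈ 61.7 MPa (compressive)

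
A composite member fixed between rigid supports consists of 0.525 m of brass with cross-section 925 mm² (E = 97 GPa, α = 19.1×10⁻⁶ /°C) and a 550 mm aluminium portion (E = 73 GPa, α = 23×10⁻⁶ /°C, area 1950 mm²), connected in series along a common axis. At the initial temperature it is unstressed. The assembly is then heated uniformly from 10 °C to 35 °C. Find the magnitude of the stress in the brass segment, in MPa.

σ ≈ 63.1 MPa (compressive)

Free thermal expansion of the whole bar: Σ αᵢΔT Lᵢ = 19.1×10⁻⁶×25×525 + 23×10⁻⁶×25×550 = 0.5669 mm.
The walls prevent any net length change, so an axial force P (same in every segment) develops. Compatibility: P · Σ Lᵢ/(AᵢEᵢ) = δ_free.
The series flexibility is Σ Lᵢ/(AᵢEᵢ) = 525/(925×97×10³) + 550/(1950×73×10³) = 9.715×10⁻⁶ mm/N.
P = 0.5669 / 9.715×10⁻⁶ = 58360 N = 58.36 kN, compressive.
σ_{brass} = P / A = 58360 / 925 = 63.09 MPa.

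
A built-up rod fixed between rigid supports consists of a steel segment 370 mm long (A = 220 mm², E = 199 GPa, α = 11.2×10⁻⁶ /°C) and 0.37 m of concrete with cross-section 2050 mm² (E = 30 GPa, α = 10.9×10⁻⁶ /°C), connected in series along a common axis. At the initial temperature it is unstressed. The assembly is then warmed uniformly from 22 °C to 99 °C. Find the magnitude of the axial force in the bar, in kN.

If the supports were absent, the total length change would be Σ αᵢΔT Lᵢ = 11.2×10⁻⁶×77×370 + 10.9×10⁻⁶×77×370 = 0.6296 mm.
The rigid supports impose zero overall length change; the single axial force P common to all segments must satisfy P Σ Lᵢ/(AᵢEᵢ) = δ_free.
The series flexibility is Σ Lᵢ/(AᵢEᵢ) = 370/(220×199×10³) + 370/(2050×30×10³) = 1.447×10⁻⁵ mm/N.
P = 0.6296 / 1.447×10⁻⁵ = 43520 N = 43.52 kN, compressive.

P ≈ 43.5 kN (compressive)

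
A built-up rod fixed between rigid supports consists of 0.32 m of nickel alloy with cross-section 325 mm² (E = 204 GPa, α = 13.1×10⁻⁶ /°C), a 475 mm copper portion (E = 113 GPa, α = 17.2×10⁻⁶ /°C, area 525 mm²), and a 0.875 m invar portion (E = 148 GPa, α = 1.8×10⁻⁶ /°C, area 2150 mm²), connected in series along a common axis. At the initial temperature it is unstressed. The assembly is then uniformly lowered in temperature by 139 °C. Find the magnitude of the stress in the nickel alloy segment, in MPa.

Free thermal contraction of the whole bar: Σ αᵢΔT Lᵢ = 13.1×10⁻⁶×139×320 + 17.2×10⁻⁶×139×475 + 1.8×10⁻⁶×139×875 = 1.937 mm.
The walls prevent any net length change, so an axial force P (same in every segment) develops. Compatibility: P · Σ Lᵢ/(AᵢEᵢ) = δ_free.
The series flexibility is Σ Lᵢ/(AᵢEᵢ) = 320/(325×204×10³) + 475/(525×113×10³) + 875/(2150×148×10³) = 1.558×10⁻⁵ mm/N.
P = 1.937 / 1.558×10⁻⁵ = 124300 N = 124.3 kN, tensile.
σ_{nickel alloy} = P / A = 124300 / 325 = 382.5 MPa.

σ ≈ 383 MPa (tensile)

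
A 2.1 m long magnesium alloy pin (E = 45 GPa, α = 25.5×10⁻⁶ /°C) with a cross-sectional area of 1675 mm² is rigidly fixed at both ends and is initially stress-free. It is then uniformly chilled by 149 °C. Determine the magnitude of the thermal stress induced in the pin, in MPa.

Because both ends are immovable the net strain is zero, and the suppressed thermal strain is αΔT = 25.5×10⁻⁶ × 149 = 3799.5×10⁻⁶.
The stress required to suppress this strain is σ = Eε = 45×10³ × 3799.5×10⁻⁶ = 171 MPa, tensile since the pin is trying to contract.

σ ≈ 171 MPa (tensile)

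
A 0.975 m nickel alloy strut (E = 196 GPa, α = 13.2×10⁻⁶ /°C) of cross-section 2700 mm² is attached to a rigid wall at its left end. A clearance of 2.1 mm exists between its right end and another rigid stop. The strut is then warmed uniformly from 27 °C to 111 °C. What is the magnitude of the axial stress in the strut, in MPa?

σ ≈ 0 MPa

If the wall were absent the strut would grow by αΔT L = 13.2×10⁻⁶ × 84 × 975 = 1.081 mm.
Since δ_free = 1.08 mm is less than the 2.1 mm gap, the strut never touches the wall. No axial force develops.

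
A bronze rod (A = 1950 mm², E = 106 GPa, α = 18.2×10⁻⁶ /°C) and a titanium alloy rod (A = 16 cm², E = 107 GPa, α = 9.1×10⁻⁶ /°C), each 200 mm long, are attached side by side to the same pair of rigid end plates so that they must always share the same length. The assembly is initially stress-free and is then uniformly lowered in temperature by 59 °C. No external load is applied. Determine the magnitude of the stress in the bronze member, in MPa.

σ ≈ 25.8 MPa (tensile)

Equilibrium of a rigid end plate with no external load gives equal and opposite internal forces ±P in the two members. Since α_{bronze} > α_{titanium alloy}, cooling drives the bronze into tension and the titanium alloy into compression.
Equating the net (thermal + elastic) strains gives |α₁ − α₂|·ΔT = P·[1/(A₁E₁) + 1/(A₂E₂)].
|α₁ − α₂|·ΔT = 9.1×10⁻⁶ × 59 = 0.0005369.
1/(A₁E₁) + 1/(A₂E₂) = 1/(1950×106×10³) + 1/(1600×107×10³) = 1.068×10⁻⁸ N⁻¹.
P = 0.0005369 / 1.068×10⁻⁸ = 50280 N = 50.28 kN.
σ_{bronze} = P/A₁ = 50280/1950 = 25.78 MPa, tensile.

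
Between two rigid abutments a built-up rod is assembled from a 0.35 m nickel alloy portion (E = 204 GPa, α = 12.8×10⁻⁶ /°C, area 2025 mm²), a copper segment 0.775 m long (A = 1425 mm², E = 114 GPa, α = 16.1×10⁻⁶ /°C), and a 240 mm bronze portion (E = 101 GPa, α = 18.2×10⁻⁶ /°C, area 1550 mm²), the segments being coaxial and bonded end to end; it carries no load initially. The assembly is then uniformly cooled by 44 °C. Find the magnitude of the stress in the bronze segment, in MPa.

Free thermal contraction of the whole bar: Σ αᵢΔT Lᵢ = 12.8×10⁻⁶×44×350 + 16.1×10⁻⁶×44×775 + 18.2×10⁻⁶×44×240 = 0.9383 mm.
The walls prevent any net length change, so an axial force P (same in every segment) develops. Compatibility: P · Σ Lᵢ/(AᵢEᵢ) = δ_free.
Σ Lᵢ/(AᵢEᵢ) = 350/(2025×204×10³) + 775/(1425×114×10³) + 240/(1550×101×10³) = 7.151×10⁻⁶ mm/N.
Hence P = δ_free / Σ(L/AE) = 0.9383/7.151×10⁻⁶ = 131.2 kN (tensile).
σ_{bronze} = P / A = 131200 / 1550 = 84.66 MPa.

σ ≈ 84.7 MPa (tensile)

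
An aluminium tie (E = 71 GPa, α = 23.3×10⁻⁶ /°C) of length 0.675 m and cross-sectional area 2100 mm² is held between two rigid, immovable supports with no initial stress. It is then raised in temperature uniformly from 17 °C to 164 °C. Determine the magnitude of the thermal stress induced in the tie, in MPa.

With length fixed, the mechanical strain must cancel the thermal strain αΔT = 23.3×10⁻⁶ × 147 = 3425.1×10⁻⁶.
σ = EαΔT = 71×10³ × 23.3×10⁻⁶ × 147 = 243.2 MPa (compressive; the tie is trying to expand).

σ ≈ 243 MPa (compressive)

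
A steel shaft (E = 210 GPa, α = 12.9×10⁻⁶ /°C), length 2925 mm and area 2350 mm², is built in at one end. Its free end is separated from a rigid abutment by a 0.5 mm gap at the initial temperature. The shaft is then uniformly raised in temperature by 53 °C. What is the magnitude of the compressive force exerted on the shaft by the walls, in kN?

P ≈ 253 kN

Free thermal elongation = αΔT L = 12.9×10⁻⁶ × 53 × 2925 = 2 mm.
The gap closes (δ_free > 0.5 mm) and the wall then resists a further 2 − 0.5 = 1.5 mm of expansion.
So σ = E(δ_free − g)/L = 210×10³ × 1.5/2925 = 107.7 MPa.
P = σA = 107.7 × 2350 = 253 kN.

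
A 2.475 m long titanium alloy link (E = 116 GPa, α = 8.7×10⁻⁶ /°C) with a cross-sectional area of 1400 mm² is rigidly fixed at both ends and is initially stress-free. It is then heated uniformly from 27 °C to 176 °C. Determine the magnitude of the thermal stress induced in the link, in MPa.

Because both ends are immovable the net strain is zero, and the suppressed thermal strain is αΔT = 8.7×10⁻⁶ × 149 = 1296.3×10⁻⁶.
Hence σ = E·αΔT = 116×10³ × 1296.3×10⁻⁶ = 150.4 MPa, compressive.

σ ≈ 150 MPa (compressive)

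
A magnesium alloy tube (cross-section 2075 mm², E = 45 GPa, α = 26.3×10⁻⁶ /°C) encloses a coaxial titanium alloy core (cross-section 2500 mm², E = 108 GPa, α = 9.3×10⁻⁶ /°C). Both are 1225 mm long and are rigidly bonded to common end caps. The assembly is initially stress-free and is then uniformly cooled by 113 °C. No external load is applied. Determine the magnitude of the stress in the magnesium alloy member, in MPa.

σ ≈ 64.2 MPa (tensile)

Both members must finish at the same length. With the larger α, the magnesium alloy tends to over-contract; the plates restrain it, putting the magnesium alloy in tension and the titanium alloy in compression. With no external load the two internal forces are equal and opposite, magnitude P.
Compatibility of the two members (thermal + elastic change equal): (α₁ − α₂)ΔT = P·[1/(A₁E₁) + 1/(A₂E₂)].
|α₁ − α₂|·ΔT = 17×10⁻⁶ × 113 = 0.001921.
1/(A₁E₁) + 1/(A₂E₂) = 1/(2075×45×10³) + 1/(2500×108×10³) = 1.441×10⁻⁸ N⁻¹.
So P = 0.001921 / 1.441×10⁻⁸ = 133.3 kN.
σ_{magnesium alloy} = P/A₁ = 133300/2075 = 64.23 MPa, tensile.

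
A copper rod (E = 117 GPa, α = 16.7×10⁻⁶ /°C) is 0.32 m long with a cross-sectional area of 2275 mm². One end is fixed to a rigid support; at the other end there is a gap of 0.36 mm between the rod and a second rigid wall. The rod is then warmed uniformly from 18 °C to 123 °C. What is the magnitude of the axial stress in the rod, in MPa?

σ ≈ 73.5 MPa (compressive)

Unrestrained expansion: δ_free = αΔT L = 16.7×10⁻⁶ × 105 × 320 = 0.5611 mm.
This exceeds the 0.36 mm gap, so the wall pushes back. The portion of expansion that must be recovered elastically is δ_free − gap = 0.5611 − 0.36 = 0.2011 mm.
Compatibility: PL/(AE) = 0.2011 mm, so σ = P/A = E × (0.2011/320) = 73.53 MPa.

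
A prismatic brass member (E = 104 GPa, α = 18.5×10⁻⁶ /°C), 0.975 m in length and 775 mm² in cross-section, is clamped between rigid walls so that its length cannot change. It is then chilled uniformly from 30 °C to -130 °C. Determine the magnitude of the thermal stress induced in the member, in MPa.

σ ≈ 308 MPa (tensile)

Because both ends are immovable the net strain is zero, and the suppressed thermal strain is αΔT = 18.5×10⁻⁶ × 160 = 2960×10⁻⁶.
The stress required to suppress this strain is σ = Eε = 104×10³ × 2960×10⁻⁶ = 307.8 MPa, tensile since the member is trying to contract.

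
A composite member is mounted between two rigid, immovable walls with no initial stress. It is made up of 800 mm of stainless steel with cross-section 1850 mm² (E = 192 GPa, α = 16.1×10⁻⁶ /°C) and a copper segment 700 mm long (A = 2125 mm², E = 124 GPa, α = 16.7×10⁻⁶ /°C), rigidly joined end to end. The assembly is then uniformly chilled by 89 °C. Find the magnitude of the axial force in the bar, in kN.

Free thermal contraction of the whole bar: Σ αᵢΔT Lᵢ = 16.1×10⁻⁶×89×800 + 16.7×10⁻⁶×89×700 = 2.187 mm.
The walls prevent any net length change, so an axial force P (same in every segment) develops. Compatibility: P · Σ Lᵢ/(AᵢEᵢ) = δ_free.
Σ Lᵢ/(AᵢEᵢ) = 800/(1850×192×10³) + 700/(2125×124×10³) = 4.909×10⁻⁶ mm/N.
So P = 2.187 / 4.909×10⁻⁶ = 445.5 kN, tensile.

P ≈ 445 kN (tensile)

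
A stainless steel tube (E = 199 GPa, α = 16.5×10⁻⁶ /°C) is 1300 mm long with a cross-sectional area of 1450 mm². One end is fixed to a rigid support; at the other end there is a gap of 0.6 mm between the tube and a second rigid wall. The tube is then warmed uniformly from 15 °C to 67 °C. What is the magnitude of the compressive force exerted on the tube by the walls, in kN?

Free thermal elongation = αΔT L = 16.5×10⁻⁶ × 52 × 1300 = 1.115 mm.
This exceeds the 0.6 mm gap, so the wall pushes back. The portion of expansion that must be recovered elastically is δ_free − gap = 1.115 − 0.6 = 0.5154 mm.
So σ = E(δ_free − g)/L = 199×10³ × 0.5154/1300 = 78.9 MPa.
Force on the wall = σA = 78.9 × 1450 mm² = 114.4 kN.

P ≈ 114 kN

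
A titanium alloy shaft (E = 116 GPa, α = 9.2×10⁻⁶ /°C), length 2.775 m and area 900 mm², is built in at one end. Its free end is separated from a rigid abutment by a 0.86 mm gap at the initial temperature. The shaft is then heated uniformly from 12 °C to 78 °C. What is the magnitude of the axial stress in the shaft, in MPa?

If the wall were absent the shaft would grow by αΔT L = 9.2×10⁻⁶ × 66 × 2775 = 1.685 mm.
After closing the 0.86 mm clearance, 1.685 − 0.86 = 0.825 mm of expansion remains to be suppressed by the wall.
So σ = E(δ_free − g)/L = 116×10³ × 0.825/2775 = 34.49 MPa.

σ ≈ 34.5 MPa (compressive)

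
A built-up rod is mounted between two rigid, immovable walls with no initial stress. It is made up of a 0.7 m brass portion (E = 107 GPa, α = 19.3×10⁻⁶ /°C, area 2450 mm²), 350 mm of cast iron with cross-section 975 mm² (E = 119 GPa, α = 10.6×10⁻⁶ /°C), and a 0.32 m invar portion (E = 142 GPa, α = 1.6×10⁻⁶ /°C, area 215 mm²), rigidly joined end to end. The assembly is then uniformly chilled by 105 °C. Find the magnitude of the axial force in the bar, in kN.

P ≈ 115 kN (tensile)

Free thermal contraction of the whole bar: Σ αᵢΔT Lᵢ = 19.3×10⁻⁶×105×700 + 10.6×10⁻⁶×105×350 + 1.6×10⁻⁶×105×320 = 1.862 mm.
The walls prevent any net length change, so an axial force P (same in every segment) develops. Compatibility: P · Σ Lᵢ/(AᵢEᵢ) = δ_free.
The series flexibility is Σ Lᵢ/(AᵢEᵢ) = 700/(2450×107×10³) + 350/(975×119×10³) + 320/(215×142×10³) = 1.617×10⁻⁵ mm/N.
So P = 1.862 / 1.617×10⁻⁵ = 115.2 kN, tensile.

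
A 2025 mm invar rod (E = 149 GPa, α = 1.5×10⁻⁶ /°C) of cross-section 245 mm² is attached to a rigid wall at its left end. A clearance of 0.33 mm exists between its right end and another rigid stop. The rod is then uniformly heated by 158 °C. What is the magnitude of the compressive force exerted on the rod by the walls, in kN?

Free thermal elongation = αΔT L = 1.5×10⁻⁶ × 158 × 2025 = 0.4799 mm.
After closing the 0.33 mm clearance, 0.4799 − 0.33 = 0.1499 mm of expansion remains to be suppressed by the wall.
Compatibility: PL/(AE) = 0.1499 mm, so σ = P/A = E × (0.1499/2025) = 11.03 MPa.
P = σA = 11.03 × 245 = 2.703 kN.

P ≈ 2.7 kN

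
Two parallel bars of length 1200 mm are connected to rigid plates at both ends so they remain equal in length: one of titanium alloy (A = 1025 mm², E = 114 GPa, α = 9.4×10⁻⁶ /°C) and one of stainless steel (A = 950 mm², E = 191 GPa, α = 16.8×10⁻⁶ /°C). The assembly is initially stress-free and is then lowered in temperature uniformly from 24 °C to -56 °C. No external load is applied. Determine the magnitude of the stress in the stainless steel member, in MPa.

Both members must finish at the same length. With the larger α, the stainless steel tends to over-contract; the plates restrain it, putting the stainless steel in tension and the titanium alloy in compression. With no external load the two internal forces are equal and opposite, magnitude P.
Setting the final lengths equal and cancelling L: (α₁ − α₂)ΔT = P/(A₁E₁) + P/(A₂E₂).
|α₁ − α₂|·ΔT = 7.4×10⁻⁶ × 80 = 0.000592.
1/(A₁E₁) + 1/(A₂E₂) = 1/(1025×114×10³) + 1/(950×191×10³) = 1.407×10⁻⁸ N⁻¹.
So P = 0.000592 / 1.407×10⁻⁸ = 42.08 kN.
σ_{stainless steel} = P/A₂ = 42080/950 = 44.29 MPa, tensile.

σ ≈ 44.3 MPa (tensile)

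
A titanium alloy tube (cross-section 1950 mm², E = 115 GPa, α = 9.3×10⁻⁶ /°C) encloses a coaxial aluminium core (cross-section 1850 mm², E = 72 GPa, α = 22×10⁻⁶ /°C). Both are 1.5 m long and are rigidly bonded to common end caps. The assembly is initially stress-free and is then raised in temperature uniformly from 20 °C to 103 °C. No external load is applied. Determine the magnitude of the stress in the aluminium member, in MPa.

Equilibrium of a rigid end plate with no external load gives equal and opposite internal forces ±P in the two members. Since α_{aluminium} > α_{titanium alloy}, heating drives the aluminium into compression and the titanium alloy into tension.
Compatibility of the two members (thermal + elastic change equal): (α₁ − α₂)ΔT = P·[1/(A₁E₁) + 1/(A₂E₂)].
|α₁ − α₂|·ΔT = 12.7×10⁻⁶ × 83 = 0.001054.
1/(A₁E₁) + 1/(A₂E₂) = 1/(1950×115×10³) + 1/(1850×72×10³) = 1.197×10⁻⁸ N⁻¹.
P = 0.001054 / 1.197×10⁻⁸ = 88090 N = 88.09 kN.
σ_{aluminium} = P/A₂ = 88090/1850 = 47.61 MPa, compressive.

σ ≈ 47.6 MPa (compressive)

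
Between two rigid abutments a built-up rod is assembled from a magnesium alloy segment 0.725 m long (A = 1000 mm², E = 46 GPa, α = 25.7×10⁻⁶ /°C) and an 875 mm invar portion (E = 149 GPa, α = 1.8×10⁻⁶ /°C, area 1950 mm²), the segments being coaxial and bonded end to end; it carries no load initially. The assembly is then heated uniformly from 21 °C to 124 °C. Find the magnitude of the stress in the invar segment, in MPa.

σ ≈ 56.9 MPa (compressive)

Free thermal expansion of the whole bar: Σ αᵢΔT Lᵢ = 25.7×10⁻⁶×103×725 + 1.8×10⁻⁶×103×875 = 2.081 mm.
The walls prevent any net length change, so an axial force P (same in every segment) develops. Compatibility: P · Σ Lᵢ/(AᵢEᵢ) = δ_free.
Σ Lᵢ/(AᵢEᵢ) = 725/(1000×46×10³) + 875/(1950×149×10³) = 1.877×10⁻⁵ mm/N.
P = 2.081 / 1.877×10⁻⁵ = 110900 N = 110.9 kN, compressive.
σ_{invar} = P / A = 110900 / 1950 = 56.86 MPa.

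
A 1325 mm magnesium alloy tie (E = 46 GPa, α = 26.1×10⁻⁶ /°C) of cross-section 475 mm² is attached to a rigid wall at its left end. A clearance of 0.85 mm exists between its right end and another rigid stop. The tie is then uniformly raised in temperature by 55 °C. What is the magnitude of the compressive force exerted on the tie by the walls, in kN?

P ≈ 17.3 kN

Free thermal elongation = αΔT L = 26.1×10⁻⁶ × 55 × 1325 = 1.902 mm.
This exceeds the 0.85 mm gap, so the wall pushes back. The portion of expansion that must be recovered elastically is δ_free − gap = 1.902 − 0.85 = 1.052 mm.
Compatibility: PL/(AE) = 1.052 mm, so σ = P/A = E × (1.052/1325) = 36.52 MPa.
Force on the wall = σA = 36.52 × 475 mm² = 17.35 kN.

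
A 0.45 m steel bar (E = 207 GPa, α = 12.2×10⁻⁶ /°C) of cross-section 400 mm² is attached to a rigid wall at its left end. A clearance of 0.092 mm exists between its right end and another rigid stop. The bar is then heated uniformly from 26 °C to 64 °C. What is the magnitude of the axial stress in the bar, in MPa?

Unrestrained expansion: δ_free = αΔT L = 12.2×10⁻⁶ × 38 × 450 = 0.2086 mm.
This exceeds the 0.092 mm gap, so the wall pushes back. The portion of expansion that must be recovered elastically is δ_free − gap = 0.2086 − 0.092 = 0.1166 mm.
So σ = E(δ_free − g)/L = 207×10³ × 0.1166/450 = 53.65 MPa.

σ ≈ 53.6 MPa (compressive)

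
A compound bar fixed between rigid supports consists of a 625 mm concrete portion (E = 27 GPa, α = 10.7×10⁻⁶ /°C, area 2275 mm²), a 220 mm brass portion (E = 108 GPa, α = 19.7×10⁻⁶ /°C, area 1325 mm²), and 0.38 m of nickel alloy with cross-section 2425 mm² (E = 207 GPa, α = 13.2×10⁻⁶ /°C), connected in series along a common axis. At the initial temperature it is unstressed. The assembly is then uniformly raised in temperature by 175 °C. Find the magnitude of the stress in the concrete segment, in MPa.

σ ≈ 98.9 MPa (compressive)

With the walls removed the bar would change length by δ_free = Σ αᵢΔT Lᵢ = 10.7×10⁻⁶×175×625 + 19.7×10⁻⁶×175×220 + 13.2×10⁻⁶×175×380 = 2.807 mm.
The rigid supports impose zero overall length change; the single axial force P common to all segments must satisfy P Σ Lᵢ/(AᵢEᵢ) = δ_free.
The series flexibility is Σ Lᵢ/(AᵢEᵢ) = 625/(2275×27×10³) + 220/(1325×108×10³) + 380/(2425×207×10³) = 1.247×10⁻⁵ mm/N.
P = 2.807 / 1.247×10⁻⁵ = 225100 N = 225.1 kN, compressive.
σ_{concrete} = P / A = 225100 / 2275 = 98.93 MPa.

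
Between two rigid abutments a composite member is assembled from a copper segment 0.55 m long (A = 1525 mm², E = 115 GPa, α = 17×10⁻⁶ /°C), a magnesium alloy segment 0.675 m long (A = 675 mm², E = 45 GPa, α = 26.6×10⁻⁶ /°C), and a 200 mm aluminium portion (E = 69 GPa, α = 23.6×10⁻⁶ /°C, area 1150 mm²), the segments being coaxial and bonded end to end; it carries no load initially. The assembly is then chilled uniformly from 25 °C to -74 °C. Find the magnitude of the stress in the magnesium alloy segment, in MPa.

If the supports were absent, the total length change would be Σ αᵢΔT Lᵢ = 17×10⁻⁶×99×550 + 26.6×10⁻⁶×99×675 + 23.6×10⁻⁶×99×200 = 3.17 mm.
The rigid supports impose zero overall length change; the single axial force P common to all segments must satisfy P Σ Lᵢ/(AᵢEᵢ) = δ_free.
Σ Lᵢ/(AᵢEᵢ) = 550/(1525×115×10³) + 675/(675×45×10³) + 200/(1150×69×10³) = 2.788×10⁻⁵ mm/N.
Hence P = δ_free / Σ(L/AE) = 3.17/2.788×10⁻⁵ = 113.7 kN (tensile).
σ_{magnesium alloy} = P / A = 113700 / 675 = 168.5 MPa.

σ ≈ 168 MPa (tensile)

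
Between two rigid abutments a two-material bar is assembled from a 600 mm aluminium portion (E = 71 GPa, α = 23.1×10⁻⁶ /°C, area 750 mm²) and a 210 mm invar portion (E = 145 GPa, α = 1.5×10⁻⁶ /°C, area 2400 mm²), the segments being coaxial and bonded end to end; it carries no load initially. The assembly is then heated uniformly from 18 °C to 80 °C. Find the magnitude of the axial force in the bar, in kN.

If the supports were absent, the total length change would be Σ αᵢΔT Lᵢ = 23.1×10⁻⁶×62×600 + 1.5×10⁻⁶×62×210 = 0.8789 mm.
The rigid supports impose zero overall length change; the single axial force P common to all segments must satisfy P Σ Lᵢ/(AᵢEᵢ) = δ_free.
The series flexibility is Σ Lᵢ/(AᵢEᵢ) = 600/(750×71×10³) + 210/(2400×145×10³) = 1.187×10⁻⁵ mm/N.
So P = 0.8789 / 1.187×10⁻⁵ = 74.03 kN, compressive.

P ≈ 74 kN (compressive)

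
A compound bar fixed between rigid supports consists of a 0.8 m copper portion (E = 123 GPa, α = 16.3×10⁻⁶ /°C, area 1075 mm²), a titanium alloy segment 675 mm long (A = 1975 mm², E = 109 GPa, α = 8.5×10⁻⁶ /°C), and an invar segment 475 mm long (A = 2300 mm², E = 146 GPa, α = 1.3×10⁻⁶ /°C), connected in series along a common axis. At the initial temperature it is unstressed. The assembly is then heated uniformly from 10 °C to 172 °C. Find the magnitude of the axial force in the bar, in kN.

With the walls removed the bar would change length by δ_free = Σ αᵢΔT Lᵢ = 16.3×10⁻⁶×162×800 + 8.5×10⁻⁶×162×675 + 1.3×10⁻⁶×162×475 = 3.142 mm.
The rigid supports impose zero overall length change; the single axial force P common to all segments must satisfy P Σ Lᵢ/(AᵢEᵢ) = δ_free.
The series flexibility is Σ Lᵢ/(AᵢEᵢ) = 800/(1075×123×10³) + 675/(1975×109×10³) + 475/(2300×146×10³) = 1.06×10⁻⁵ mm/N.
P = 3.142 / 1.06×10⁻⁵ = 296400 N = 296.4 kN, compressive.

P ≈ 296 kN (compressive)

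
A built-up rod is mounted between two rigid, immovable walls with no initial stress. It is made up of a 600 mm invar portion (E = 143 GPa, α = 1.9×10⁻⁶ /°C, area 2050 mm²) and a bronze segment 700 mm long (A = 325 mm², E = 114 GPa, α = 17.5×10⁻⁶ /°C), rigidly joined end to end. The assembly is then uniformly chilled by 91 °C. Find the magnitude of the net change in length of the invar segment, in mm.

With the walls removed the bar would change length by δ_free = Σ αᵢΔT Lᵢ = 1.9×10⁻⁶×91×600 + 17.5×10⁻⁶×91×700 = 1.218 mm.
Since the ends are fixed, an axial force P builds up, equal in every segment, with P · Σ Lᵢ/(AᵢEᵢ) = δ_free.
Σ Lᵢ/(AᵢEᵢ) = 600/(2050×143×10³) + 700/(325×114×10³) = 2.094×10⁻⁵ mm/N.
P = 1.218 / 2.094×10⁻⁵ = 58190 N = 58.19 kN, tensile.
For the invar segment, free thermal change = 1.9×10⁻⁶×91×600 = 0.1037 mm and elastic change from P = 58190×600/(2050×143×10³) = 0.1191 mm; these oppose, so the net change is 0.0154 mm (segment lengthens).

|ΔL| ≈ 0.0154 mm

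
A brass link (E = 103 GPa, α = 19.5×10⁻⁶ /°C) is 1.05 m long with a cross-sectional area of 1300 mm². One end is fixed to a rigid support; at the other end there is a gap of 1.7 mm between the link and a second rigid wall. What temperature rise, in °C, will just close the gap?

Contact occurs when the free expansion equals the gap: αΔT L = 1.7 mm.
ΔT = 1.7 / (19.5×10⁻⁶ × 1050) = 83.03 °C.

ΔT ≈ 83 °C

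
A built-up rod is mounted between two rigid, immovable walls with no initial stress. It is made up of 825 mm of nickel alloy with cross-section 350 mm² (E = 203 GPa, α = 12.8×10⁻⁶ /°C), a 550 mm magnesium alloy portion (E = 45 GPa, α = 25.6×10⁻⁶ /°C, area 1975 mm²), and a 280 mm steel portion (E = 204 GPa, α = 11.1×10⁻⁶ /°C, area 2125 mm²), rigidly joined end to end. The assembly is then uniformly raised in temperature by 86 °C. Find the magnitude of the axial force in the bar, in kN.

P ≈ 129 kN (compressive)

If the supports were absent, the total length change would be Σ αᵢΔT Lᵢ = 12.8×10⁻⁶×86×825 + 25.6×10⁻⁶×86×550 + 11.1×10⁻⁶×86×280 = 2.386 mm.
The rigid supports impose zero overall length change; the single axial force P common to all segments must satisfy P Σ Lᵢ/(AᵢEᵢ) = δ_free.
Σ Lᵢ/(AᵢEᵢ) = 825/(350×203×10³) + 550/(1975×45×10³) + 280/(2125×204×10³) = 1.845×10⁻⁵ mm/N.
Hence P = δ_free / Σ(L/AE) = 2.386/1.845×10⁻⁵ = 129.4 kN (compressive).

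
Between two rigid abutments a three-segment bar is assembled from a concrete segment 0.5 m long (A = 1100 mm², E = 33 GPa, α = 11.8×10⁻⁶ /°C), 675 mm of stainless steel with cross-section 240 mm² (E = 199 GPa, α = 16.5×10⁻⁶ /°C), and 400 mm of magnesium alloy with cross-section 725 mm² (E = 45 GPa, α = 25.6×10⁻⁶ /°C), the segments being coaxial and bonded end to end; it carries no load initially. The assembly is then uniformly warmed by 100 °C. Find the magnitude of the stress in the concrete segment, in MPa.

σ ≈ 61.7 MPa (compressive)

Free thermal expansion of the whole bar: Σ αᵢΔT Lᵢ = 11.8×10⁻⁶×100×500 + 16.5×10⁻⁶×100×675 + 25.6×10⁻⁶×100×400 = 2.728 mm.
The rigid supports impose zero overall length change; the single axial force P common to all segments must satisfy P Σ Lᵢ/(AᵢEᵢ) = δ_free.
Σ Lᵢ/(AᵢEᵢ) = 500/(1100×33×10³) + 675/(240×199×10³) + 400/(725×45×10³) = 4.017×10⁻⁵ mm/N.
So P = 2.728 / 4.017×10⁻⁵ = 67.91 kN, compressive.
σ_{concrete} = P / A = 67910 / 1100 = 61.74 MPa.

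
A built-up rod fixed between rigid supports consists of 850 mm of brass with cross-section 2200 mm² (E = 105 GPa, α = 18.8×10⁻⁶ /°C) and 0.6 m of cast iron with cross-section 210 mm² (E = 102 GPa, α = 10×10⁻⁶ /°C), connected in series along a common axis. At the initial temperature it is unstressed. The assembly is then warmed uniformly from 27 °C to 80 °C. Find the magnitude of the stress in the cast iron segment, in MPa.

σ ≈ 175 MPa (compressive)

If the supports were absent, the total length change would be Σ αᵢΔT Lᵢ = 18.8×10⁻⁶×53×850 + 10×10⁻⁶×53×600 = 1.165 mm.
The rigid supports impose zero overall length change; the single axial force P common to all segments must satisfy P Σ Lᵢ/(AᵢEᵢ) = δ_free.
Σ Lᵢ/(AᵢEᵢ) = 850/(2200×105×10³) + 600/(210×102×10³) = 3.169×10⁻⁵ mm/N.
So P = 1.165 / 3.169×10⁻⁵ = 36.76 kN, compressive.
σ_{cast iron} = P / A = 36760 / 210 = 175 MPa.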